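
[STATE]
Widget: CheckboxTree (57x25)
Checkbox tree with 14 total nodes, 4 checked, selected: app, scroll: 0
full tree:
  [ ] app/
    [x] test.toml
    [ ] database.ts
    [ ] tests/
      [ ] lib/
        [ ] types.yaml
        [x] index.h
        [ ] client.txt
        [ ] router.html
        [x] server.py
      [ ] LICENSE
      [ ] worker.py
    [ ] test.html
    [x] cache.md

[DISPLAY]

>[-] app/                                                
   [x] test.toml                                         
   [ ] database.ts                                       
   [-] tests/                                            
     [-] lib/                                            
       [ ] types.yaml                                    
       [x] index.h                                       
       [ ] client.txt                                    
       [ ] router.html                                   
       [x] server.py                                     
     [ ] LICENSE                                         
     [ ] worker.py                                       
   [ ] test.html                                         
   [x] cache.md                                          
                                                         
                                                         
                                                         
                                                         
                                                         
                                                         
                                                         
                                                         
                                                         
                                                         
                                                         


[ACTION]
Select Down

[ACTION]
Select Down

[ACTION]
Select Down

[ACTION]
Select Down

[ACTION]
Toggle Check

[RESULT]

 [-] app/                                                
   [x] test.toml                                         
   [ ] database.ts                                       
   [-] tests/                                            
>    [x] lib/                                            
       [x] types.yaml                                    
       [x] index.h                                       
       [x] client.txt                                    
       [x] router.html                                   
       [x] server.py                                     
     [ ] LICENSE                                         
     [ ] worker.py                                       
   [ ] test.html                                         
   [x] cache.md                                          
                                                         
                                                         
                                                         
                                                         
                                                         
                                                         
                                                         
                                                         
                                                         
                                                         
                                                         


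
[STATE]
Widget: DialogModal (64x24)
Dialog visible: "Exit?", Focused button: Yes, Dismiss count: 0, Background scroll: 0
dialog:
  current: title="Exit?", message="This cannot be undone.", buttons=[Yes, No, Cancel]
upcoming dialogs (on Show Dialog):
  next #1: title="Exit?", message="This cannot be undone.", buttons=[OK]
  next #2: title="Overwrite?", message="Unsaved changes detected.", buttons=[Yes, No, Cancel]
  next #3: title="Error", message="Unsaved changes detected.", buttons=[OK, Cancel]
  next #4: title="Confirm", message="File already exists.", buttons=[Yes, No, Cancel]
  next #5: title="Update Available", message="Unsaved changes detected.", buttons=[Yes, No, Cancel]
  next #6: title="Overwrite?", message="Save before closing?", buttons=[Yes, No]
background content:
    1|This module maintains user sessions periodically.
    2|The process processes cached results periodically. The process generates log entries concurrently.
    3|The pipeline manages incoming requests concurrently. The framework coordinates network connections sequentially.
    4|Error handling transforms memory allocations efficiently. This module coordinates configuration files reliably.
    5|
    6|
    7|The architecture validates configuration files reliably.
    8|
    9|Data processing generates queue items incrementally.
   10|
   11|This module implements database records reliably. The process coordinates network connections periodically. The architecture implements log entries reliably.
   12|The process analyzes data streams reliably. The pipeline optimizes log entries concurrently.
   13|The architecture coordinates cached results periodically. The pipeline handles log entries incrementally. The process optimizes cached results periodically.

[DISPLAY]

This module maintains user sessions periodically.               
The process processes cached results periodically. The process g
The pipeline manages incoming requests concurrently. The framewo
Error handling transforms memory allocations efficiently. This m
                                                                
                                                                
The architecture validates configuration files reliably.        
                                                                
Data processing generates queue items incrementally.            
                   ┌────────────────────────┐                   
This module impleme│         Exit?          │bly. The process co
The process analyze│ This cannot be undone. │he pipeline optimiz
The architecture co│  [Yes]  No   Cancel    │eriodically. The pi
                   └────────────────────────┘                   
                                                                
                                                                
                                                                
                                                                
                                                                
                                                                
                                                                
                                                                
                                                                
                                                                


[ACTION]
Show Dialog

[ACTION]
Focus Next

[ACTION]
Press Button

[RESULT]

This module maintains user sessions periodically.               
The process processes cached results periodically. The process g
The pipeline manages incoming requests concurrently. The framewo
Error handling transforms memory allocations efficiently. This m
                                                                
                                                                
The architecture validates configuration files reliably.        
                                                                
Data processing generates queue items incrementally.            
                                                                
This module implements database records reliably. The process co
The process analyzes data streams reliably. The pipeline optimiz
The architecture coordinates cached results periodically. The pi
                                                                
                                                                
                                                                
                                                                
                                                                
                                                                
                                                                
                                                                
                                                                
                                                                
                                                                


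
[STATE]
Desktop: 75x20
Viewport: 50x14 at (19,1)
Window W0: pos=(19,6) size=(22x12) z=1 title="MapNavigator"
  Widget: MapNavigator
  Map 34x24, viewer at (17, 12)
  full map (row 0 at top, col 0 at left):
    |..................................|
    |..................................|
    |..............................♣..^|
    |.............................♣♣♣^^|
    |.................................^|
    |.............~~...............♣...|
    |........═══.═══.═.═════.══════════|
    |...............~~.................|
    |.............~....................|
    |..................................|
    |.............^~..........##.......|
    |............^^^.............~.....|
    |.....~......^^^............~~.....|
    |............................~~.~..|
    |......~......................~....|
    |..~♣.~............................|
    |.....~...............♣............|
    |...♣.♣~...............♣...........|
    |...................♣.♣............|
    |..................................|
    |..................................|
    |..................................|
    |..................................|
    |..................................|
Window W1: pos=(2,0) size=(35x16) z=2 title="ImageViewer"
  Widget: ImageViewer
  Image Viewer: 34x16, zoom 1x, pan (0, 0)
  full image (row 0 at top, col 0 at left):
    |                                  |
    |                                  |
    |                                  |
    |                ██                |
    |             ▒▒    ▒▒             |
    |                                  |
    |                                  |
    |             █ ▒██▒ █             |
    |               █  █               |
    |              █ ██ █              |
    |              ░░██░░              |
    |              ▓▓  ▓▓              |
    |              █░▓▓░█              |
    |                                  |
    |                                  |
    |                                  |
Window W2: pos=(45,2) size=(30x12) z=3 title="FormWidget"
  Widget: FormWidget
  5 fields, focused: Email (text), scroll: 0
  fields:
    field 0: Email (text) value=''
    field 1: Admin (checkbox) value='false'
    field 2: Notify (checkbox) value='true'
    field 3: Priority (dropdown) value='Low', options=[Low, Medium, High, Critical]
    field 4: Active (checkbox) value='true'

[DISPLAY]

                 ┃                                
─────────────────┨        ┏━━━━━━━━━━━━━━━━━━━━━━━
                 ┃        ┃ FormWidget            
                 ┃        ┠───────────────────────
                 ┃        ┃> Email:      [        
██               ┃━━━┓    ┃  Admin:      [ ]      
   ▒▒            ┃   ┃    ┃  Notify:     [x]      
                 ┃───┨    ┃  Priority:   [Low     
                 ┃...┃    ┃  Active:     [x]      
██▒ █            ┃...┃    ┃                       
  █              ┃.##┃    ┃                       
██ █             ┃...┃    ┃                       
██░░             ┃...┃    ┗━━━━━━━━━━━━━━━━━━━━━━━
  ▓▓             ┃...┃                            


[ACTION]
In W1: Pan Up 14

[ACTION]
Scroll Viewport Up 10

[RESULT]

━━━━━━━━━━━━━━━━━┓                                
                 ┃                                
─────────────────┨        ┏━━━━━━━━━━━━━━━━━━━━━━━
                 ┃        ┃ FormWidget            
                 ┃        ┠───────────────────────
                 ┃        ┃> Email:      [        
██               ┃━━━┓    ┃  Admin:      [ ]      
   ▒▒            ┃   ┃    ┃  Notify:     [x]      
                 ┃───┨    ┃  Priority:   [Low     
                 ┃...┃    ┃  Active:     [x]      
██▒ █            ┃...┃    ┃                       
  █              ┃.##┃    ┃                       
██ █             ┃...┃    ┃                       
██░░             ┃...┃    ┗━━━━━━━━━━━━━━━━━━━━━━━


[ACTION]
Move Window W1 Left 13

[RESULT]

━━━━━━━━━━━━━━━┓                                  
               ┃                                  
───────────────┨          ┏━━━━━━━━━━━━━━━━━━━━━━━
               ┃          ┃ FormWidget            
               ┃          ┠───────────────────────
               ┃          ┃> Email:      [        
               ┃━━━━━┓    ┃  Admin:      [ ]      
 ▒▒            ┃     ┃    ┃  Notify:     [x]      
               ┃─────┨    ┃  Priority:   [Low     
               ┃.....┃    ┃  Active:     [x]      
▒ █            ┃.....┃    ┃                       
█              ┃...##┃    ┃                       
 █             ┃.....┃    ┃                       
░░             ┃.....┃    ┗━━━━━━━━━━━━━━━━━━━━━━━


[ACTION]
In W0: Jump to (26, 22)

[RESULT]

━━━━━━━━━━━━━━━┓                                  
               ┃                                  
───────────────┨          ┏━━━━━━━━━━━━━━━━━━━━━━━
               ┃          ┃ FormWidget            
               ┃          ┠───────────────────────
               ┃          ┃> Email:      [        
               ┃━━━━━┓    ┃  Admin:      [ ]      
 ▒▒            ┃     ┃    ┃  Notify:     [x]      
               ┃─────┨    ┃  Priority:   [Low     
               ┃...  ┃    ┃  Active:     [x]      
▒ █            ┃...  ┃    ┃                       
█              ┃...  ┃    ┃                       
 █             ┃...  ┃    ┃                       
░░             ┃...  ┃    ┗━━━━━━━━━━━━━━━━━━━━━━━


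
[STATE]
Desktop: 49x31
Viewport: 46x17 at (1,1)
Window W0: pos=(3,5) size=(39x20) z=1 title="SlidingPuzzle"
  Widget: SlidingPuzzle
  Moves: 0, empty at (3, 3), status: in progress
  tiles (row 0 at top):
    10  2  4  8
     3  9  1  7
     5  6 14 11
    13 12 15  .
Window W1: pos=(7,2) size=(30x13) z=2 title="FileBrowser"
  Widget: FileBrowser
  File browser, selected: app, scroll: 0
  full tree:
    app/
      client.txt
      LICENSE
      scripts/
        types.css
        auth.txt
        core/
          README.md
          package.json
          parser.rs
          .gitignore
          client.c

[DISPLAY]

                                              
      ┏━━━━━━━━━━━━━━━━━━━━━━━━━━━━┓          
      ┃ FileBrowser                ┃          
      ┠────────────────────────────┨          
  ┏━━━┃> [-] app/                  ┃━━━━┓     
  ┃ Sl┃    client.txt              ┃    ┃     
  ┠───┃    LICENSE                 ┃────┨     
  ┃┌──┃    [+] scripts/            ┃    ┃     
  ┃│ 1┃                            ┃    ┃     
  ┃├──┃                            ┃    ┃     
  ┃│  ┃                            ┃    ┃     
  ┃├──┃                            ┃    ┃     
  ┃│  ┃                            ┃    ┃     
  ┃├──┗━━━━━━━━━━━━━━━━━━━━━━━━━━━━┛    ┃     
  ┃│ 13 │ 12 │ 15 │    │                ┃     
  ┃└────┴────┴────┴────┘                ┃     
  ┃Moves: 0                             ┃     


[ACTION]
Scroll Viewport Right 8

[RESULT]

                                              
    ┏━━━━━━━━━━━━━━━━━━━━━━━━━━━━┓            
    ┃ FileBrowser                ┃            
    ┠────────────────────────────┨            
┏━━━┃> [-] app/                  ┃━━━━┓       
┃ Sl┃    client.txt              ┃    ┃       
┠───┃    LICENSE                 ┃────┨       
┃┌──┃    [+] scripts/            ┃    ┃       
┃│ 1┃                            ┃    ┃       
┃├──┃                            ┃    ┃       
┃│  ┃                            ┃    ┃       
┃├──┃                            ┃    ┃       
┃│  ┃                            ┃    ┃       
┃├──┗━━━━━━━━━━━━━━━━━━━━━━━━━━━━┛    ┃       
┃│ 13 │ 12 │ 15 │    │                ┃       
┃└────┴────┴────┴────┘                ┃       
┃Moves: 0                             ┃       


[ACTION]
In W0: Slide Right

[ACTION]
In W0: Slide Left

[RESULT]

                                              
    ┏━━━━━━━━━━━━━━━━━━━━━━━━━━━━┓            
    ┃ FileBrowser                ┃            
    ┠────────────────────────────┨            
┏━━━┃> [-] app/                  ┃━━━━┓       
┃ Sl┃    client.txt              ┃    ┃       
┠───┃    LICENSE                 ┃────┨       
┃┌──┃    [+] scripts/            ┃    ┃       
┃│ 1┃                            ┃    ┃       
┃├──┃                            ┃    ┃       
┃│  ┃                            ┃    ┃       
┃├──┃                            ┃    ┃       
┃│  ┃                            ┃    ┃       
┃├──┗━━━━━━━━━━━━━━━━━━━━━━━━━━━━┛    ┃       
┃│ 13 │ 12 │ 15 │    │                ┃       
┃└────┴────┴────┴────┘                ┃       
┃Moves: 2                             ┃       


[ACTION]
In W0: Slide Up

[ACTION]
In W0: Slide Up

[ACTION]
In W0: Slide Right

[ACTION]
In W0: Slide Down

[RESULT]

                                              
    ┏━━━━━━━━━━━━━━━━━━━━━━━━━━━━┓            
    ┃ FileBrowser                ┃            
    ┠────────────────────────────┨            
┏━━━┃> [-] app/                  ┃━━━━┓       
┃ Sl┃    client.txt              ┃    ┃       
┠───┃    LICENSE                 ┃────┨       
┃┌──┃    [+] scripts/            ┃    ┃       
┃│ 1┃                            ┃    ┃       
┃├──┃                            ┃    ┃       
┃│  ┃                            ┃    ┃       
┃├──┃                            ┃    ┃       
┃│  ┃                            ┃    ┃       
┃├──┗━━━━━━━━━━━━━━━━━━━━━━━━━━━━┛    ┃       
┃│ 13 │ 12 │ 14 │ 15 │                ┃       
┃└────┴────┴────┴────┘                ┃       
┃Moves: 4                             ┃       


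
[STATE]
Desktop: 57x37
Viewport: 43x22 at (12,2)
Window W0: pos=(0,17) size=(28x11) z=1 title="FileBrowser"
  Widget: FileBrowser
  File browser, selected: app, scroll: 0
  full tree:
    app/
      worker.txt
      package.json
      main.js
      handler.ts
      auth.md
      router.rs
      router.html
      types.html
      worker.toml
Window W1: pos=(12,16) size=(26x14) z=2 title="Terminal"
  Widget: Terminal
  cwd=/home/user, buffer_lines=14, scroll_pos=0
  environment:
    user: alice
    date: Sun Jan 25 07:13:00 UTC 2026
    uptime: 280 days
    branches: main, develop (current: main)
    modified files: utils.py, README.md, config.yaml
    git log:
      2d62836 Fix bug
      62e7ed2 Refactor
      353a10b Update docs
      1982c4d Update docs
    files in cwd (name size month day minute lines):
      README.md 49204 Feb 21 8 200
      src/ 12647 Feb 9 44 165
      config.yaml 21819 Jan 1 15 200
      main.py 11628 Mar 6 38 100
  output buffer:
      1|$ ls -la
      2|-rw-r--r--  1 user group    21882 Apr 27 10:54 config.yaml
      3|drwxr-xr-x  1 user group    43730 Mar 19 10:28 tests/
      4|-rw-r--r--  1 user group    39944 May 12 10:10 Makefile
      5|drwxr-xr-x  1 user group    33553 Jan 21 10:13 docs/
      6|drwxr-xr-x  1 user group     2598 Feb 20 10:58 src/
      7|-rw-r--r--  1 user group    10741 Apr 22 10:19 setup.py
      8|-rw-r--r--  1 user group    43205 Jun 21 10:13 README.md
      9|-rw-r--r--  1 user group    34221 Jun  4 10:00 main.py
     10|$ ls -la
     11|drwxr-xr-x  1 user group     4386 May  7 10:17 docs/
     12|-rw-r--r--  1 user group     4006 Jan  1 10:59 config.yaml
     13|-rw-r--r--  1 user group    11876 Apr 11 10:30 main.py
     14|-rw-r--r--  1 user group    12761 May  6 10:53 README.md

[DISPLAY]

                                           
                                           
                                           
                                           
                                           
                                           
                                           
                                           
                                           
                                           
                                           
                                           
                                           
                                           
┏━━━━━━━━━━━━━━━━━━━━━━━━┓                 
┃ Terminal               ┃                 
┠────────────────────────┨                 
┃$ ls -la                ┃                 
┃-rw-r--r--  1 user group┃                 
┃drwxr-xr-x  1 user group┃                 
┃-rw-r--r--  1 user group┃                 
┃drwxr-xr-x  1 user group┃                 


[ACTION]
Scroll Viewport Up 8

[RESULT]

                                           
                                           
                                           
                                           
                                           
                                           
                                           
                                           
                                           
                                           
                                           
                                           
                                           
                                           
                                           
                                           
┏━━━━━━━━━━━━━━━━━━━━━━━━┓                 
┃ Terminal               ┃                 
┠────────────────────────┨                 
┃$ ls -la                ┃                 
┃-rw-r--r--  1 user group┃                 
┃drwxr-xr-x  1 user group┃                 


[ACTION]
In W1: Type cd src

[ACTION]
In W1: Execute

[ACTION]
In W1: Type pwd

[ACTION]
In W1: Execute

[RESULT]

                                           
                                           
                                           
                                           
                                           
                                           
                                           
                                           
                                           
                                           
                                           
                                           
                                           
                                           
                                           
                                           
┏━━━━━━━━━━━━━━━━━━━━━━━━┓                 
┃ Terminal               ┃                 
┠────────────────────────┨                 
┃$ ls -la                ┃                 
┃drwxr-xr-x  1 user group┃                 
┃-rw-r--r--  1 user group┃                 


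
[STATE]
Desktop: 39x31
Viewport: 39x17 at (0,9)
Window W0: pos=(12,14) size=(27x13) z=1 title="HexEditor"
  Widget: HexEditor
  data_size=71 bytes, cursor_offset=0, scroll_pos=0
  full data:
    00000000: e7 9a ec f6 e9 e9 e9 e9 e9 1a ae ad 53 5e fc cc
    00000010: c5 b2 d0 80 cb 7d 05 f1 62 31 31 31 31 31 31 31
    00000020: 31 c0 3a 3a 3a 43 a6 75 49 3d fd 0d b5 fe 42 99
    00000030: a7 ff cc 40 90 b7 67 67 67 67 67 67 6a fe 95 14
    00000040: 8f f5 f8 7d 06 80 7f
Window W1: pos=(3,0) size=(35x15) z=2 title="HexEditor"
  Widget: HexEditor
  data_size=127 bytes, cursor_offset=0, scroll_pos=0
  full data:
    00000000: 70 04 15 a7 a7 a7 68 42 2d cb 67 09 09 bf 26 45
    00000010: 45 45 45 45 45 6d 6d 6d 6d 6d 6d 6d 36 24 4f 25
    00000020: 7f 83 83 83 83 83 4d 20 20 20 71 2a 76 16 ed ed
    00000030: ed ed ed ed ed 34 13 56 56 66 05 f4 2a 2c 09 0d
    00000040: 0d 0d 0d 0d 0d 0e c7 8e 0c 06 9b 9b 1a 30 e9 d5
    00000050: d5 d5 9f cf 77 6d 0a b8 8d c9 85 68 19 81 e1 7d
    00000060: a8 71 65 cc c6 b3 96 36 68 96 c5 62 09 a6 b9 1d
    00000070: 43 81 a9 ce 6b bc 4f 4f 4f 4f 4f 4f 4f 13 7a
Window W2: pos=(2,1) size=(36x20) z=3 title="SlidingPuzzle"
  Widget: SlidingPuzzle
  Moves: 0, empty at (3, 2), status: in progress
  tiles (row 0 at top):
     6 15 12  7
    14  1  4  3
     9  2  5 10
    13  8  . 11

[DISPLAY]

  ┃│  9 │  2 │  5 │ 10 │             ┃ 
  ┃├────┼────┼────┼────┤             ┃ 
  ┃│ 13 │  8 │    │ 11 │             ┃ 
  ┃└────┴────┴────┴────┘             ┃ 
  ┃Moves: 0                          ┃ 
  ┃                                  ┃┓
  ┃                                  ┃┃
  ┃                                  ┃┨
  ┃                                  ┃┃
  ┃                                  ┃┃
  ┃                                  ┃┃
  ┗━━━━━━━━━━━━━━━━━━━━━━━━━━━━━━━━━━┛┃
            ┃00000040  8f f5 f8 7d 06 ┃
            ┃                         ┃
            ┃                         ┃
            ┃                         ┃
            ┃                         ┃


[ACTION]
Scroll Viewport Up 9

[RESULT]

   ┏━━━━━━━━━━━━━━━━━━━━━━━━━━━━━━━━━┓ 
  ┏━━━━━━━━━━━━━━━━━━━━━━━━━━━━━━━━━━┓ 
  ┃ SlidingPuzzle                    ┃ 
  ┠──────────────────────────────────┨ 
  ┃┌────┬────┬────┬────┐             ┃ 
  ┃│  6 │ 15 │ 12 │  7 │             ┃ 
  ┃├────┼────┼────┼────┤             ┃ 
  ┃│ 14 │  1 │  4 │  3 │             ┃ 
  ┃├────┼────┼────┼────┤             ┃ 
  ┃│  9 │  2 │  5 │ 10 │             ┃ 
  ┃├────┼────┼────┼────┤             ┃ 
  ┃│ 13 │  8 │    │ 11 │             ┃ 
  ┃└────┴────┴────┴────┘             ┃ 
  ┃Moves: 0                          ┃ 
  ┃                                  ┃┓
  ┃                                  ┃┃
  ┃                                  ┃┨


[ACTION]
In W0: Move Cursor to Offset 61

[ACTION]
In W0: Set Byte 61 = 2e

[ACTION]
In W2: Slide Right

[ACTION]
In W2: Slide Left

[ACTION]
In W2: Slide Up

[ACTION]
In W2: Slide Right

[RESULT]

   ┏━━━━━━━━━━━━━━━━━━━━━━━━━━━━━━━━━┓ 
  ┏━━━━━━━━━━━━━━━━━━━━━━━━━━━━━━━━━━┓ 
  ┃ SlidingPuzzle                    ┃ 
  ┠──────────────────────────────────┨ 
  ┃┌────┬────┬────┬────┐             ┃ 
  ┃│  6 │ 15 │ 12 │  7 │             ┃ 
  ┃├────┼────┼────┼────┤             ┃ 
  ┃│ 14 │  1 │  4 │  3 │             ┃ 
  ┃├────┼────┼────┼────┤             ┃ 
  ┃│  9 │  2 │  5 │ 10 │             ┃ 
  ┃├────┼────┼────┼────┤             ┃ 
  ┃│ 13 │    │  8 │ 11 │             ┃ 
  ┃└────┴────┴────┴────┘             ┃ 
  ┃Moves: 3                          ┃ 
  ┃                                  ┃┓
  ┃                                  ┃┃
  ┃                                  ┃┨


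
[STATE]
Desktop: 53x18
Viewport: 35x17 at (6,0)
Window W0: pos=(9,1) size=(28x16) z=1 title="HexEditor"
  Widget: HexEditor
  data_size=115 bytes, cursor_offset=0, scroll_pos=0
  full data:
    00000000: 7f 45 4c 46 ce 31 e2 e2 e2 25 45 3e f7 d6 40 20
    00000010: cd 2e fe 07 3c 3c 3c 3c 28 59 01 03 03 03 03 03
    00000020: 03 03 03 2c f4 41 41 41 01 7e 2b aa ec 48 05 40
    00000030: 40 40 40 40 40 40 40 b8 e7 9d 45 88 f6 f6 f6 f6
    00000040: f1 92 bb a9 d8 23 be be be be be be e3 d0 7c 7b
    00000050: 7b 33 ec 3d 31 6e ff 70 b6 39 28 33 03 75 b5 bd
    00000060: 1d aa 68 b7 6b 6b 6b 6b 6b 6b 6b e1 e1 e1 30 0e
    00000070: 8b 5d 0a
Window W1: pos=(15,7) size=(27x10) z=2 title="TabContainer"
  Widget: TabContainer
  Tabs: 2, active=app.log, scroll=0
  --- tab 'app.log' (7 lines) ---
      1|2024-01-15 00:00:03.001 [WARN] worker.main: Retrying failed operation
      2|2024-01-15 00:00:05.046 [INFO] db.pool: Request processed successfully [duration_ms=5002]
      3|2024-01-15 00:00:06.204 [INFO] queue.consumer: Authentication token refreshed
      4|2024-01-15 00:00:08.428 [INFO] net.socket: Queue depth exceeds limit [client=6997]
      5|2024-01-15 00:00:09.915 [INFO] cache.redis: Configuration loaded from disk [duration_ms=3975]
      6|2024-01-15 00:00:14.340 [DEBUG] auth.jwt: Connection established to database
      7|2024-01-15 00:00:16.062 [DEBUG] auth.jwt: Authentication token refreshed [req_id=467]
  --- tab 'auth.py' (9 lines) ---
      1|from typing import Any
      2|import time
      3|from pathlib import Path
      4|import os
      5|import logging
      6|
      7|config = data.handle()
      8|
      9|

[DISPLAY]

                                   
   ┏━━━━━━━━━━━━━━━━━━━━━━━━━━┓    
   ┃ HexEditor                ┃    
   ┠──────────────────────────┨    
   ┃00000000  7F 45 4c 46 ce 3┃    
   ┃00000010  cd 2e fe 07 3c 3┃    
   ┃00000020  03 03 03 2c f4 4┃    
   ┃00000┏━━━━━━━━━━━━━━━━━━━━━━━━━
   ┃00000┃ TabContainer            
   ┃00000┠─────────────────────────
   ┃00000┃[app.log]│ auth.py       
   ┃00000┃─────────────────────────
   ┃     ┃2024-01-15 00:00:03.001 [
   ┃     ┃2024-01-15 00:00:05.046 [
   ┃     ┃2024-01-15 00:00:06.204 [
   ┃     ┃2024-01-15 00:00:08.428 [
   ┗━━━━━┗━━━━━━━━━━━━━━━━━━━━━━━━━


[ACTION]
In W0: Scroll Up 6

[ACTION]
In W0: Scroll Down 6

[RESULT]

                                   
   ┏━━━━━━━━━━━━━━━━━━━━━━━━━━┓    
   ┃ HexEditor                ┃    
   ┠──────────────────────────┨    
   ┃00000060  1d aa 68 b7 6b 6┃    
   ┃00000070  8b 5d 0a        ┃    
   ┃                          ┃    
   ┃     ┏━━━━━━━━━━━━━━━━━━━━━━━━━
   ┃     ┃ TabContainer            
   ┃     ┠─────────────────────────
   ┃     ┃[app.log]│ auth.py       
   ┃     ┃─────────────────────────
   ┃     ┃2024-01-15 00:00:03.001 [
   ┃     ┃2024-01-15 00:00:05.046 [
   ┃     ┃2024-01-15 00:00:06.204 [
   ┃     ┃2024-01-15 00:00:08.428 [
   ┗━━━━━┗━━━━━━━━━━━━━━━━━━━━━━━━━


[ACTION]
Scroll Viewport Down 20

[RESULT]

   ┏━━━━━━━━━━━━━━━━━━━━━━━━━━┓    
   ┃ HexEditor                ┃    
   ┠──────────────────────────┨    
   ┃00000060  1d aa 68 b7 6b 6┃    
   ┃00000070  8b 5d 0a        ┃    
   ┃                          ┃    
   ┃     ┏━━━━━━━━━━━━━━━━━━━━━━━━━
   ┃     ┃ TabContainer            
   ┃     ┠─────────────────────────
   ┃     ┃[app.log]│ auth.py       
   ┃     ┃─────────────────────────
   ┃     ┃2024-01-15 00:00:03.001 [
   ┃     ┃2024-01-15 00:00:05.046 [
   ┃     ┃2024-01-15 00:00:06.204 [
   ┃     ┃2024-01-15 00:00:08.428 [
   ┗━━━━━┗━━━━━━━━━━━━━━━━━━━━━━━━━
                                   


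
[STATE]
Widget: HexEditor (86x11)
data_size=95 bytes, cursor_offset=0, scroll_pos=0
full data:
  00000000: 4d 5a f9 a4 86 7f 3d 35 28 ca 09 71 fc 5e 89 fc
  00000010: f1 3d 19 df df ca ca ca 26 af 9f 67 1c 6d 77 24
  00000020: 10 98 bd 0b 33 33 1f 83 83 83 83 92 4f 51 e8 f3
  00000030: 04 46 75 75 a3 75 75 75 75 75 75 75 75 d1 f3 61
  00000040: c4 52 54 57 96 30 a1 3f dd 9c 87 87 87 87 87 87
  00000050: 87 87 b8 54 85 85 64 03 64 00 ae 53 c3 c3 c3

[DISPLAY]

00000000  4D 5a f9 a4 86 7f 3d 35  28 ca 09 71 fc 5e 89 fc  |MZ....=5(..q.^..|        
00000010  f1 3d 19 df df ca ca ca  26 af 9f 67 1c 6d 77 24  |.=......&..g.mw$|        
00000020  10 98 bd 0b 33 33 1f 83  83 83 83 92 4f 51 e8 f3  |....33......OQ..|        
00000030  04 46 75 75 a3 75 75 75  75 75 75 75 75 d1 f3 61  |.Fuu.uuuuuuuu..a|        
00000040  c4 52 54 57 96 30 a1 3f  dd 9c 87 87 87 87 87 87  |.RTW.0.?........|        
00000050  87 87 b8 54 85 85 64 03  64 00 ae 53 c3 c3 c3     |...T..d.d..S... |        
                                                                                      
                                                                                      
                                                                                      
                                                                                      
                                                                                      


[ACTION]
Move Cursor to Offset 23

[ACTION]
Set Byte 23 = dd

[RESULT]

00000000  4d 5a f9 a4 86 7f 3d 35  28 ca 09 71 fc 5e 89 fc  |MZ....=5(..q.^..|        
00000010  f1 3d 19 df df ca ca DD  26 af 9f 67 1c 6d 77 24  |.=......&..g.mw$|        
00000020  10 98 bd 0b 33 33 1f 83  83 83 83 92 4f 51 e8 f3  |....33......OQ..|        
00000030  04 46 75 75 a3 75 75 75  75 75 75 75 75 d1 f3 61  |.Fuu.uuuuuuuu..a|        
00000040  c4 52 54 57 96 30 a1 3f  dd 9c 87 87 87 87 87 87  |.RTW.0.?........|        
00000050  87 87 b8 54 85 85 64 03  64 00 ae 53 c3 c3 c3     |...T..d.d..S... |        
                                                                                      
                                                                                      
                                                                                      
                                                                                      
                                                                                      


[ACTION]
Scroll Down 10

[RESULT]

00000050  87 87 b8 54 85 85 64 03  64 00 ae 53 c3 c3 c3     |...T..d.d..S... |        
                                                                                      
                                                                                      
                                                                                      
                                                                                      
                                                                                      
                                                                                      
                                                                                      
                                                                                      
                                                                                      
                                                                                      


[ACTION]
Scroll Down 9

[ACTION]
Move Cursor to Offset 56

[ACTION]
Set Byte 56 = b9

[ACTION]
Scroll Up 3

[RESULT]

00000020  10 98 bd 0b 33 33 1f 83  83 83 83 92 4f 51 e8 f3  |....33......OQ..|        
00000030  04 46 75 75 a3 75 75 75  B9 75 75 75 75 d1 f3 61  |.Fuu.uuu.uuuu..a|        
00000040  c4 52 54 57 96 30 a1 3f  dd 9c 87 87 87 87 87 87  |.RTW.0.?........|        
00000050  87 87 b8 54 85 85 64 03  64 00 ae 53 c3 c3 c3     |...T..d.d..S... |        
                                                                                      
                                                                                      
                                                                                      
                                                                                      
                                                                                      
                                                                                      
                                                                                      


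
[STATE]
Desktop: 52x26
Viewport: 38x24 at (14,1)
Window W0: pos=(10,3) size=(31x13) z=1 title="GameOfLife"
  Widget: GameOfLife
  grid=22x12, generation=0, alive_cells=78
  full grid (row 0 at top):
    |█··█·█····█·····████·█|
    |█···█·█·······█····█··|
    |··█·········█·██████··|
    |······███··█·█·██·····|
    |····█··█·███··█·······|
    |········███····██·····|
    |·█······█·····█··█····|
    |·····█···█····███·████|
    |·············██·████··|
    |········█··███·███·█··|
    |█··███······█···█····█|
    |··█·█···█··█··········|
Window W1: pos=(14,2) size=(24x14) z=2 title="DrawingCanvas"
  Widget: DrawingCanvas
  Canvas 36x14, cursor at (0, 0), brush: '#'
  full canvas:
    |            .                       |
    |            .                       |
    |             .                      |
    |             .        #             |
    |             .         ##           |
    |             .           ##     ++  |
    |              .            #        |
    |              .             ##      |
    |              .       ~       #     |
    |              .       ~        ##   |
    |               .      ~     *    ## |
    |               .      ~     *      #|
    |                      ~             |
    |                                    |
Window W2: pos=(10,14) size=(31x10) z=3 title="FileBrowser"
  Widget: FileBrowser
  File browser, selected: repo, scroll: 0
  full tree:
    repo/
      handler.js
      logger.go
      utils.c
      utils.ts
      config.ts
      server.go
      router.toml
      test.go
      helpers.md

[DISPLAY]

                                      
┏━━━━━━━━━━━━━━━━━━━━━━┓              
┃ DrawingCanvas        ┃━━┓           
┠──────────────────────┨  ┃           
┃+           .         ┃──┨           
┃            .         ┃  ┃           
┃             .        ┃  ┃           
┃             .        ┃  ┃           
┃             .        ┃  ┃           
┃             .        ┃  ┃           
┃              .       ┃  ┃           
┃              .       ┃  ┃           
┃              .       ┃  ┃           
━━━━━━━━━━━━━━━━━━━━━━━━━━┓           
leBrowser                 ┃           
──────────────────────────┨           
-] repo/                  ┃           
 handler.js               ┃           
 logger.go                ┃           
 utils.c                  ┃           
 utils.ts                 ┃           
 config.ts                ┃           
━━━━━━━━━━━━━━━━━━━━━━━━━━┛           
                                      


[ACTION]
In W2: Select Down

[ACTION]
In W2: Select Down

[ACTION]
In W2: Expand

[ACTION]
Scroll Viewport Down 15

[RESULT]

┏━━━━━━━━━━━━━━━━━━━━━━┓              
┃ DrawingCanvas        ┃━━┓           
┠──────────────────────┨  ┃           
┃+           .         ┃──┨           
┃            .         ┃  ┃           
┃             .        ┃  ┃           
┃             .        ┃  ┃           
┃             .        ┃  ┃           
┃             .        ┃  ┃           
┃              .       ┃  ┃           
┃              .       ┃  ┃           
┃              .       ┃  ┃           
━━━━━━━━━━━━━━━━━━━━━━━━━━┓           
leBrowser                 ┃           
──────────────────────────┨           
-] repo/                  ┃           
 handler.js               ┃           
 logger.go                ┃           
 utils.c                  ┃           
 utils.ts                 ┃           
 config.ts                ┃           
━━━━━━━━━━━━━━━━━━━━━━━━━━┛           
                                      
                                      
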